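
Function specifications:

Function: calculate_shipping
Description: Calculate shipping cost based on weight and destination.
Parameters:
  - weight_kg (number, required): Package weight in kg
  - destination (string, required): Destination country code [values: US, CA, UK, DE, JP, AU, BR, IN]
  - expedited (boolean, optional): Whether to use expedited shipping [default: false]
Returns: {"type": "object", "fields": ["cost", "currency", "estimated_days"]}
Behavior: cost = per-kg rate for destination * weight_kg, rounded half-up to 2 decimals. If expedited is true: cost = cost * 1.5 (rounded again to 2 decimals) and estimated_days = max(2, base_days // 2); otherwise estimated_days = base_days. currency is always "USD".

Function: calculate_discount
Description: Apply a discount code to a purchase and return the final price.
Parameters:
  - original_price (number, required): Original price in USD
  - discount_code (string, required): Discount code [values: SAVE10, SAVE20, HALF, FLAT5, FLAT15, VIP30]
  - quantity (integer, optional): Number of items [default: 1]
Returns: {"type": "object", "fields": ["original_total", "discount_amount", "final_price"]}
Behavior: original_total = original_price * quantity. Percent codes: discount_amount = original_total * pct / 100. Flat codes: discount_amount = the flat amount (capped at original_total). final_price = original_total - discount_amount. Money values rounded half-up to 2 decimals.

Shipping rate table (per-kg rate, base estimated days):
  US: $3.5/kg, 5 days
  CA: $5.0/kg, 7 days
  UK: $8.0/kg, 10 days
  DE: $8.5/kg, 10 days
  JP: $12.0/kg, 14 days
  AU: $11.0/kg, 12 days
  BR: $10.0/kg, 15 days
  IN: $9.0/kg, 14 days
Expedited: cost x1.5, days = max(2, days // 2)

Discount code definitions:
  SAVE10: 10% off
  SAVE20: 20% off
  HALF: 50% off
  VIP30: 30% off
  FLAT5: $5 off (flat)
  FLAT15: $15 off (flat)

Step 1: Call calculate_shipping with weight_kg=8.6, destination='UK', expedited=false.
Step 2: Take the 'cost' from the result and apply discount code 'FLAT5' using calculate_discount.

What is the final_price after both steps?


Step 1: calculate_shipping(weight_kg=8.6, destination=UK, expedited=false)
  Rate for UK: $8.0/kg, base 10 days
  cost = 8.0 * 8.6 = 68.8 -> 68.80
  expedited not set/false: estimated_days = 10
  -> cost = 68.80 USD
Step 2: calculate_discount(original_price=68.8, discount_code=FLAT5, quantity=1)
  original_total = 68.8 * 1 = 68.80
  FLAT5 = $5 flat: discount_amount = min(5.00, 68.80) = 5.00
  final_price = 68.80 - 5.00 = 63.80
  -> final_price = 63.80
$63.80


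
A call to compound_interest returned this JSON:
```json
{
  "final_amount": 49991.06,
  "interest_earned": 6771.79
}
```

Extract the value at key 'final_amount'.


49991.06


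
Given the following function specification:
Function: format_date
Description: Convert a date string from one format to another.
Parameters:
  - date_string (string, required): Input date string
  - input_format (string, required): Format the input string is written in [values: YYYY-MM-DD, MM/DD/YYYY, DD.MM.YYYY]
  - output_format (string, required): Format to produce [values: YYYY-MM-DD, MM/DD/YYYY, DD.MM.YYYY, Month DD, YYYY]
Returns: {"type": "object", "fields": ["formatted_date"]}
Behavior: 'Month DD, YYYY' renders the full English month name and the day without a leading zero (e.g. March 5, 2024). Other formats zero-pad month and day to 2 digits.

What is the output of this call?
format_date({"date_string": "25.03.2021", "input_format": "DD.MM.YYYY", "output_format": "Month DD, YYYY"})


Parse '25.03.2021' as DD.MM.YYYY: year=2021, month=3, day=25
Month 3 = March
Render as Month DD, YYYY: March 25, 2021
Output:
{"formatted_date": "March 25, 2021"}


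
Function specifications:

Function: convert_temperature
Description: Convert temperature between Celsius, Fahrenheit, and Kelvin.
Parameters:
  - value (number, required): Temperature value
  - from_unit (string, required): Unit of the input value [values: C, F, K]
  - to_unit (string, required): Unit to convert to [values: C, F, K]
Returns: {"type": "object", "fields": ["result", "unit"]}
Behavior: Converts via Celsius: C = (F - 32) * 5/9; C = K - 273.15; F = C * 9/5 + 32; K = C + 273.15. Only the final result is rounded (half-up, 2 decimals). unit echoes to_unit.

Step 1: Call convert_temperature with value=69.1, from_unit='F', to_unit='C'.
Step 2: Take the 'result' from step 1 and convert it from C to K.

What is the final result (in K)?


Step 1: convert_temperature(value=69.1, from_unit=F, to_unit=C)
  To C: (69.1 - 32) * 5/9 = 20.611111
  Target is C: 20.611111
  Round to 2 decimals: 20.61
  -> result = 20.61 C
Step 2: convert_temperature(value=20.61, from_unit=C, to_unit=K)
  Input already in C: 20.61
  To K: 20.61 + 273.15 = 293.76
  Round to 2 decimals: 293.76
  -> result = 293.76 K
293.76 K


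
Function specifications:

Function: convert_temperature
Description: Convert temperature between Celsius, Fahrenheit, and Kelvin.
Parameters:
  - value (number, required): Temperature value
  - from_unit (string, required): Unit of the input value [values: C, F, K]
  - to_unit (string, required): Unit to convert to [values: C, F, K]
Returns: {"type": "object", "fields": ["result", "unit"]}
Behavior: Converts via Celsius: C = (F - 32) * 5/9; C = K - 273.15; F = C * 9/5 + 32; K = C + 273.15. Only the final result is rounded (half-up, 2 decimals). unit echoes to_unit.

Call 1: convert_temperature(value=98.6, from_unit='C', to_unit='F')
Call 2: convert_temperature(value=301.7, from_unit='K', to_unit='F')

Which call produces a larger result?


Call 1:
  Input already in C: 98.6
  To F: 98.6 * 9/5 + 32 = 209.48
  Round to 2 decimals: 209.48
  -> 209.48 F
Call 2:
  To C: 301.7 - 273.15 = 28.55
  To F: 28.55 * 9/5 + 32 = 83.39
  Round to 2 decimals: 83.39
  -> 83.39 F
Call 1 (209.48 F)


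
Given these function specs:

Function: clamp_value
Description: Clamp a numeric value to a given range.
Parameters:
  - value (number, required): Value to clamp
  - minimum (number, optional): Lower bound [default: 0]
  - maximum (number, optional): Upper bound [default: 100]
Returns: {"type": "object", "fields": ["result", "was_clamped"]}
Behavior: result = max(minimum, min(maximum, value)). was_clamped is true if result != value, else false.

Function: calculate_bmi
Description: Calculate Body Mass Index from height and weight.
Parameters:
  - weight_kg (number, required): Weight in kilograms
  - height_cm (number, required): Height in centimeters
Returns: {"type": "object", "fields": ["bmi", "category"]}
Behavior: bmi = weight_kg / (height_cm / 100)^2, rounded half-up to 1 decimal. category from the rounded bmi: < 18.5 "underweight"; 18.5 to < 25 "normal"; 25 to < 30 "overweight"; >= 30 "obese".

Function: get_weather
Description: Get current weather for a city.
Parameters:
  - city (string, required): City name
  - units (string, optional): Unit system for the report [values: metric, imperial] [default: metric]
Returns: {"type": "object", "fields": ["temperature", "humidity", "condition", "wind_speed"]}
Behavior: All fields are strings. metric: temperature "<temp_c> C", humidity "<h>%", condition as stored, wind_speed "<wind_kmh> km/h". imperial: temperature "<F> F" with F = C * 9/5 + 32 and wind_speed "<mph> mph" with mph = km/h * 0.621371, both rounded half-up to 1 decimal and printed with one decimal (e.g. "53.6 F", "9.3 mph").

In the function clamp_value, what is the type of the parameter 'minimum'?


The clamp_value spec declares:
  - minimum (number, optional): Lower bound [default: 0]
Type:
number


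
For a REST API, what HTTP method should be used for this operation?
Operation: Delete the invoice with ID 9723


GET = read, POST = create, PUT = update/replace, DELETE = remove
This operation is a removal.
DELETE


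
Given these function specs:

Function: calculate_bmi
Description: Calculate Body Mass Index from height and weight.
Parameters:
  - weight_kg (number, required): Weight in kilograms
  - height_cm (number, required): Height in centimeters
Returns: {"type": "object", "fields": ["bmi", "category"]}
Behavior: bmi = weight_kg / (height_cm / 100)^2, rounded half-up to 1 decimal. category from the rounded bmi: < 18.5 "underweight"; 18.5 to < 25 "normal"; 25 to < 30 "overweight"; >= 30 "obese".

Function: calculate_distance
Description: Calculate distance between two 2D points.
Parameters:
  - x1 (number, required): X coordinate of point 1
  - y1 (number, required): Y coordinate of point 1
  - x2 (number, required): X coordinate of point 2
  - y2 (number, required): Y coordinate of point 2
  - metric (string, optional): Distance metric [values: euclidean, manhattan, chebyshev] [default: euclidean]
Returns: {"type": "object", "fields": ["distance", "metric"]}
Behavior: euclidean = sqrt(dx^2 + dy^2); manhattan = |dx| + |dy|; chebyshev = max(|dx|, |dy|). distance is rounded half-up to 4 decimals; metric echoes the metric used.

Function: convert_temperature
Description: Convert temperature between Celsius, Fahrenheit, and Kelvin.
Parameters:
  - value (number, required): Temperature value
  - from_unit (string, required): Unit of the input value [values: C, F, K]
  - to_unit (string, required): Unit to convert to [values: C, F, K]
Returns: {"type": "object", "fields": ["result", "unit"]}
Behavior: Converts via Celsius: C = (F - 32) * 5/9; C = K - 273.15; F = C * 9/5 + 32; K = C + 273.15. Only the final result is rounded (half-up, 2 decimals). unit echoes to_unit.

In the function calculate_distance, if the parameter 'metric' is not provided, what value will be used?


The calculate_distance spec declares:
  - metric (string, optional): Distance metric [values: euclidean, manhattan, chebyshev] [default: euclidean]
Default:
euclidean


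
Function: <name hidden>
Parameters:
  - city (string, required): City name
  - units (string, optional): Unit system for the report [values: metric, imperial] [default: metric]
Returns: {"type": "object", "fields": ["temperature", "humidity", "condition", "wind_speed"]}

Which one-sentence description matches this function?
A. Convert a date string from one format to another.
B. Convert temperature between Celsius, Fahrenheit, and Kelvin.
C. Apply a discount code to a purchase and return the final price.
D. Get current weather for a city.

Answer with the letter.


Parameters city, units and return ["temperature", "humidity", "condition", "wind_speed"] fit: Get current weather for a city.
D


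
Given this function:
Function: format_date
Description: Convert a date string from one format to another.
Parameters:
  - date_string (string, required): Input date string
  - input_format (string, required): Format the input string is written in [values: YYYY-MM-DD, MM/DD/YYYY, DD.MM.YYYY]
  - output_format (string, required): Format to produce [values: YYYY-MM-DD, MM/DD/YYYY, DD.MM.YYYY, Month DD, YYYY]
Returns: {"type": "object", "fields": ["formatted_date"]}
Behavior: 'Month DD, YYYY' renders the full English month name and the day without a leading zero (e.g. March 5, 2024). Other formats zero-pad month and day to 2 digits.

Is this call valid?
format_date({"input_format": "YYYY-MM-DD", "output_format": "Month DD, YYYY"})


Checking required parameters...
Missing required parameter: date_string
Invalid - missing required parameter 'date_string'


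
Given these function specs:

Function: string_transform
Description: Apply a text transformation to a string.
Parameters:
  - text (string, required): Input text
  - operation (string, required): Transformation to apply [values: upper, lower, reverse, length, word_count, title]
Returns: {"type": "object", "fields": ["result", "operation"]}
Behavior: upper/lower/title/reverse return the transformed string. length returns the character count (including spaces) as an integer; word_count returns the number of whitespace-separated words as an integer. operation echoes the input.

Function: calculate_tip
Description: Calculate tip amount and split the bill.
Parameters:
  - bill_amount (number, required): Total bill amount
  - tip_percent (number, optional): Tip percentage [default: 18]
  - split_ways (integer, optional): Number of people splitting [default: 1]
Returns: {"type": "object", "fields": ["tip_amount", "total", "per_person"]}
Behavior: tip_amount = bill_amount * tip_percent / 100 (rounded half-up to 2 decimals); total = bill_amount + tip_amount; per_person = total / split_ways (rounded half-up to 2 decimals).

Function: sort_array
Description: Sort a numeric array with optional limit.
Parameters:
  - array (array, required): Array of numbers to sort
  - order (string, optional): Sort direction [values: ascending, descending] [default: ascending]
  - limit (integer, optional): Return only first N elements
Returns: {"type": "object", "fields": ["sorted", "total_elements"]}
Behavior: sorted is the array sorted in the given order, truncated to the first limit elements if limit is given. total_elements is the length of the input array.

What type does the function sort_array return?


The sort_array spec declares Returns: {"type": "object", "fields": ["sorted", "total_elements"]}
Type:
object


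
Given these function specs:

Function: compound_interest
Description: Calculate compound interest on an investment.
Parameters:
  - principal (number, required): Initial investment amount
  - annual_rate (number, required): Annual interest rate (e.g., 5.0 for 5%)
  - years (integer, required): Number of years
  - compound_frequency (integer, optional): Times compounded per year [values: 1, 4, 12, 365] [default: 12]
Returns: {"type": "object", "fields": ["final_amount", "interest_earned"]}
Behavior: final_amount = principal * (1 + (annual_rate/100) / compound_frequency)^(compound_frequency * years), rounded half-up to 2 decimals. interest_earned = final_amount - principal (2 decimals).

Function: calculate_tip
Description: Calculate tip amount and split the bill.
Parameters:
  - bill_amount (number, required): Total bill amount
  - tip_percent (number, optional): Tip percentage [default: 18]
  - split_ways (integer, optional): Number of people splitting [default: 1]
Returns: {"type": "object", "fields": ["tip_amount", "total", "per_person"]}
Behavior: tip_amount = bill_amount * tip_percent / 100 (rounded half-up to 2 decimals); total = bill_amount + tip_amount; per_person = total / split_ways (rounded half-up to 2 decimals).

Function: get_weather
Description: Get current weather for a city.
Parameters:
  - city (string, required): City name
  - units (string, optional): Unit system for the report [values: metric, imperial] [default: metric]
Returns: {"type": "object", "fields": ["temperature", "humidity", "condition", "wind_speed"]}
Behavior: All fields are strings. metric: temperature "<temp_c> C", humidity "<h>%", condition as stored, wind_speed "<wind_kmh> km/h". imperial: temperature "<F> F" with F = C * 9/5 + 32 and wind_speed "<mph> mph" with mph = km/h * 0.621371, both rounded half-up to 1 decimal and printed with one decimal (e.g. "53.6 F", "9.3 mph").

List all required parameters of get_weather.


Parameters of get_weather and their required/optional flag:
  city: required
  units: optional
city


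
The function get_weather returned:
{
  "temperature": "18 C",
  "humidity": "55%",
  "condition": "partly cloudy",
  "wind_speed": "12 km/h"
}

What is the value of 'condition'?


partly cloudy


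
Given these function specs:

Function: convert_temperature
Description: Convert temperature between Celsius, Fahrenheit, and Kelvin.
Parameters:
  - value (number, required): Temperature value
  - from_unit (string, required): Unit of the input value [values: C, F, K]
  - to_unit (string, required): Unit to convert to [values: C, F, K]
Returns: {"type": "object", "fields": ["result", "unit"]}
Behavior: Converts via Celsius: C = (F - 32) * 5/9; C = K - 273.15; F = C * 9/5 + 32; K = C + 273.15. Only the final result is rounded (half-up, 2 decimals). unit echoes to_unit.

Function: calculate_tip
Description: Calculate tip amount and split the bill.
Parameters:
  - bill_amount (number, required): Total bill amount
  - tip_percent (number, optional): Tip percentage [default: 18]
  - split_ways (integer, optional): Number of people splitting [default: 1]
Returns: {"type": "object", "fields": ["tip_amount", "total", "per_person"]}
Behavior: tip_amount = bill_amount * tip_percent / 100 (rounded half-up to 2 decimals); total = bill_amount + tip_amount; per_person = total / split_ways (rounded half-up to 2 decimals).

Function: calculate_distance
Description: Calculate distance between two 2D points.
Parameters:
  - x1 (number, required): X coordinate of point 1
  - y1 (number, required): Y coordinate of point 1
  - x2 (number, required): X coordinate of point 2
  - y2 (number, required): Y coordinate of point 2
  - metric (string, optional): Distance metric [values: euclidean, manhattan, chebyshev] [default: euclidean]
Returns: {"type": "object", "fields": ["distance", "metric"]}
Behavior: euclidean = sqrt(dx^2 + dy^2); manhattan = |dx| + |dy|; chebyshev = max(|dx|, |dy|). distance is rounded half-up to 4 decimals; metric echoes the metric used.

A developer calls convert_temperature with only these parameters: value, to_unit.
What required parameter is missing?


Required parameters: value, from_unit, to_unit
Provided: value, to_unit
Missing: from_unit
from_unit


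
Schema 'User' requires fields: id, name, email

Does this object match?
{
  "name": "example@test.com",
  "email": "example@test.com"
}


Checking required fields...
Missing: id
Invalid - missing required field 'id'


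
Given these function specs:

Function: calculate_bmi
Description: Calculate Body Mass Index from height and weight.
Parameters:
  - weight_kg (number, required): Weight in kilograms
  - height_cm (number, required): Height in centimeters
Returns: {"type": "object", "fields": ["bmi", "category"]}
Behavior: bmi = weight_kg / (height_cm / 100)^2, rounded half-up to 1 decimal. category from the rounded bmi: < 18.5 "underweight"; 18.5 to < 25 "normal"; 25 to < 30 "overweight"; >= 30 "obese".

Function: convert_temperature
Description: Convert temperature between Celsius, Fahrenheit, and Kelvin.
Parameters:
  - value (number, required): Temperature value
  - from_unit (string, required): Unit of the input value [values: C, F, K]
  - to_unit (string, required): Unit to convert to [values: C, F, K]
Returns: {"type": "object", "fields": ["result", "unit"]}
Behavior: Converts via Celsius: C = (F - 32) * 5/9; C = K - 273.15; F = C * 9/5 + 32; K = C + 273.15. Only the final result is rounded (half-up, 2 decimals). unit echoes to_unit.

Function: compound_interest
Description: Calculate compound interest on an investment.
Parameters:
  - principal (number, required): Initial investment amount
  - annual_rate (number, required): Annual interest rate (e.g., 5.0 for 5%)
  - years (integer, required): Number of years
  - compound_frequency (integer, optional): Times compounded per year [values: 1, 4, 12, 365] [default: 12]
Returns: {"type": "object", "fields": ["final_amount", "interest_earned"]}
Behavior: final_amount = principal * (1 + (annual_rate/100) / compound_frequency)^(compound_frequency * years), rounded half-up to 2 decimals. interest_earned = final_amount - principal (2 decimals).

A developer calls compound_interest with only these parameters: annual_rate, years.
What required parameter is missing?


Required parameters: principal, annual_rate, years
Provided: annual_rate, years
Missing: principal
principal


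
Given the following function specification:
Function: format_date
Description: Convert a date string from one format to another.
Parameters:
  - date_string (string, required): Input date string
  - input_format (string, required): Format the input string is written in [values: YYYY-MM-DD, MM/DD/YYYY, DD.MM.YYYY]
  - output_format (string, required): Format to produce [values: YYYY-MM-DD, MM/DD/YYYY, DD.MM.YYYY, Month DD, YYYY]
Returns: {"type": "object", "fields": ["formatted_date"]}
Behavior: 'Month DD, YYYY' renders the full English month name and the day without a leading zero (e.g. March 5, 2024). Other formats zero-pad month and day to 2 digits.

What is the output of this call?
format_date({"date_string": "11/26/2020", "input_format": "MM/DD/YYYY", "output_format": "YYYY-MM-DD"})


Parse '11/26/2020' as MM/DD/YYYY: year=2020, month=11, day=26
Render as YYYY-MM-DD: 2020-11-26
Output:
{"formatted_date": "2020-11-26"}


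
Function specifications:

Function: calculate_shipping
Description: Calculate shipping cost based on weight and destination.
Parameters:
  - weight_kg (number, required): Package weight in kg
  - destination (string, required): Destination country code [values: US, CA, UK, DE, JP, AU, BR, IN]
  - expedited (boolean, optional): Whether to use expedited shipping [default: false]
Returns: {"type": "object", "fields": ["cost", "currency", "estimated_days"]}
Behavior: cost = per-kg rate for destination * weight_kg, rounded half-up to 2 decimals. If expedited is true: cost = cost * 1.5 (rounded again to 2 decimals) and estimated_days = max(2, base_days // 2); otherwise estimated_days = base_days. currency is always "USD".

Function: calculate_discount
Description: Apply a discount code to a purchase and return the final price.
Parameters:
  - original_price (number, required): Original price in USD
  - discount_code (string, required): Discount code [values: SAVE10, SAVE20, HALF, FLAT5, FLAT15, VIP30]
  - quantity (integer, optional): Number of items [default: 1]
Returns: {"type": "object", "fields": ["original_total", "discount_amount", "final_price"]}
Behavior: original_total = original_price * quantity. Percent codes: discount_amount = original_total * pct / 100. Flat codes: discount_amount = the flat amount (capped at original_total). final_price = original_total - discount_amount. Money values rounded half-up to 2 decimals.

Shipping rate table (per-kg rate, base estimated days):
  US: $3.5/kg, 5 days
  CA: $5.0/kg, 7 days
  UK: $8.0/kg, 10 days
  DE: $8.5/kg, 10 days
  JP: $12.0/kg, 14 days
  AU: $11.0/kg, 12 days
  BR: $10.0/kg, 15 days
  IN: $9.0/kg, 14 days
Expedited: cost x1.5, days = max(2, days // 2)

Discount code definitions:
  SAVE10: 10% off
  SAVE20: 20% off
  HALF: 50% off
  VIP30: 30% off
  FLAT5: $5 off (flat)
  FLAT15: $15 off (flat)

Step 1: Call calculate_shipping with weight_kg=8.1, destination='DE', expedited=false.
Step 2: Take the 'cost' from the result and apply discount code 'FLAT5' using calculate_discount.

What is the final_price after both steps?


Step 1: calculate_shipping(weight_kg=8.1, destination=DE, expedited=false)
  Rate for DE: $8.5/kg, base 10 days
  cost = 8.5 * 8.1 = 68.85 -> 68.85
  expedited not set/false: estimated_days = 10
  -> cost = 68.85 USD
Step 2: calculate_discount(original_price=68.85, discount_code=FLAT5, quantity=1)
  original_total = 68.85 * 1 = 68.85
  FLAT5 = $5 flat: discount_amount = min(5.00, 68.85) = 5.00
  final_price = 68.85 - 5.00 = 63.85
  -> final_price = 63.85
$63.85


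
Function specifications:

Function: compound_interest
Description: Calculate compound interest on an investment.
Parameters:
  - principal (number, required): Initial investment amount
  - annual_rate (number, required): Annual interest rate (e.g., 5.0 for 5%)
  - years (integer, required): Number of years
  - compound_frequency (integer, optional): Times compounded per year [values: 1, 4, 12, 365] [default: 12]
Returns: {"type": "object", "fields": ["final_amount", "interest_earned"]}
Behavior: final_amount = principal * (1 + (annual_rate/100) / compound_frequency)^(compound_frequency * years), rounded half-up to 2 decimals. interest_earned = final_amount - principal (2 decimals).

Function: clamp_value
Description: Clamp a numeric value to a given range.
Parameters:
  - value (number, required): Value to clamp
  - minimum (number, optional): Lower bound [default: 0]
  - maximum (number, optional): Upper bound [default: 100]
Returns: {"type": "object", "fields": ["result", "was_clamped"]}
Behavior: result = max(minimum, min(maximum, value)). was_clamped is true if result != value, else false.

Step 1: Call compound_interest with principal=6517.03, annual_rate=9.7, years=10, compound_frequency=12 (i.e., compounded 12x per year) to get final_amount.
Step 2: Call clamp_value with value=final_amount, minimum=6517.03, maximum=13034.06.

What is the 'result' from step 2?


Step 1: compound_interest
  rate per period = 9.7/100/12 = 0.008083333333 (keep full precision); periods = 12 * 10 = 120
  (1 + 0.008083333333)^120 = 2.62767804
  final_amount = 6517.03 * 2.62767804 = 17124.656635 -> 17124.66
  interest_earned = 17124.66 - 6517.03 = 10607.63
  -> final_amount = 17124.66
Step 2: clamp_value(value=17124.66, minimum=6517.03, maximum=13034.06)
  result = max(6517.03, min(13034.06, 17124.66)) = max(6517.03, 13034.06) = 13034.06
  was_clamped = (13034.06 != 17124.66) = true
  -> result = 13034.06
13034.06


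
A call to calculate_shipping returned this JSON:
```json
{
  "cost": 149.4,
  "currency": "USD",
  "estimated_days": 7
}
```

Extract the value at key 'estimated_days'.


7


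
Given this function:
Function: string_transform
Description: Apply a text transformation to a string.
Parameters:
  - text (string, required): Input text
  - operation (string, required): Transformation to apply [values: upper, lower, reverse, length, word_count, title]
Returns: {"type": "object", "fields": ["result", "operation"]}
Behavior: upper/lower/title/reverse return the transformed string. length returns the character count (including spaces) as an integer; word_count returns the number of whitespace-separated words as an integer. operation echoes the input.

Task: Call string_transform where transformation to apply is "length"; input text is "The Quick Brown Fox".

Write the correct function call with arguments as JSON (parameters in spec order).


Mapping each described value to its parameter name:
  'Transformation to apply' -> operation = "length"
  'Input text' -> text = "The Quick Brown Fox"
string_transform({"text": "The Quick Brown Fox", "operation": "length"})


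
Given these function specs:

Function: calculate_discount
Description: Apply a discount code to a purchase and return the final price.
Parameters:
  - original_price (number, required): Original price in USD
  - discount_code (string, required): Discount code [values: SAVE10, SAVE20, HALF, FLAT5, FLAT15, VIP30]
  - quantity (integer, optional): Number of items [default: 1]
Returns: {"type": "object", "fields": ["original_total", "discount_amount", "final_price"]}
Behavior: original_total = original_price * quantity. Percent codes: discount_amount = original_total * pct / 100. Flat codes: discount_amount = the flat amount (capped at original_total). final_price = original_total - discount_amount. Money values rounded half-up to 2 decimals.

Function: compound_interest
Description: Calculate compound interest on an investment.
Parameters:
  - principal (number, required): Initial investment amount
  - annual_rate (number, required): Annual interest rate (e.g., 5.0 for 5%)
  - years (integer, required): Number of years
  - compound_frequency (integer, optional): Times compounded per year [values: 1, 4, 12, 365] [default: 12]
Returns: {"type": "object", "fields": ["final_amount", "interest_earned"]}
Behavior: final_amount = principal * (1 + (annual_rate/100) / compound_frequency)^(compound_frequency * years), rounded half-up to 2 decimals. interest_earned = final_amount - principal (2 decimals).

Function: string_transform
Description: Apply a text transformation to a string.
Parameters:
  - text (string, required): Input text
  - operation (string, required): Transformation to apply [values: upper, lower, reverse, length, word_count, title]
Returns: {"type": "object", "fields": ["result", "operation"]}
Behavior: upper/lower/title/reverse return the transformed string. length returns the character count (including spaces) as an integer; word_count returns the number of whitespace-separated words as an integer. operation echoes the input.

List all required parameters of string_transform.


Parameters of string_transform and their required/optional flag:
  text: required
  operation: required
operation, text


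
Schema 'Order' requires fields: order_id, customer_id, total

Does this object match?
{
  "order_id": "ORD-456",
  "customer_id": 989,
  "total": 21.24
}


Checking required fields... All present.
Valid - all required fields present


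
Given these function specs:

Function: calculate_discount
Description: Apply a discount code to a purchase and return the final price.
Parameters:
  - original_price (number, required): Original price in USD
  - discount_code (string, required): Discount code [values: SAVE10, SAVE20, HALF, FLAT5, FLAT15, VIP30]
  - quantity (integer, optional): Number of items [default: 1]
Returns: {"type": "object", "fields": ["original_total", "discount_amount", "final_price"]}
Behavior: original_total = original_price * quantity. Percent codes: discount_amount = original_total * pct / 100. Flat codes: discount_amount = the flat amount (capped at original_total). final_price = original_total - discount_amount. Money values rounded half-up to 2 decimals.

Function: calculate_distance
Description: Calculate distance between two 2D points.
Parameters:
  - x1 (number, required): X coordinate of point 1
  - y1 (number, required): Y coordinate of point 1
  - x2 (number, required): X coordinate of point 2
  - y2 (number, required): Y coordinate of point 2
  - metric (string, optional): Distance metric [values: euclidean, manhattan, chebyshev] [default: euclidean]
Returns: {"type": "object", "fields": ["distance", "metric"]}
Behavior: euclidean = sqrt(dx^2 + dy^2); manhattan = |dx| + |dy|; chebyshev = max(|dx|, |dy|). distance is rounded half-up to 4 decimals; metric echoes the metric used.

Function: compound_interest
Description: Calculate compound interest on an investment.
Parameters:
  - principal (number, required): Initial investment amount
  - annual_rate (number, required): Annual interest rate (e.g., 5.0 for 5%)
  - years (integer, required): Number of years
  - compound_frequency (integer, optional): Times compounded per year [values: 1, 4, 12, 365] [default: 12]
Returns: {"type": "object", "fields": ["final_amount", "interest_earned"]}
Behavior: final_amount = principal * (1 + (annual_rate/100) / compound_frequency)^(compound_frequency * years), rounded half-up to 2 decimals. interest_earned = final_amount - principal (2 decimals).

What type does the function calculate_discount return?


The calculate_discount spec declares Returns: {"type": "object", "fields": ["original_total", "discount_amount", "final_price"]}
Type:
object


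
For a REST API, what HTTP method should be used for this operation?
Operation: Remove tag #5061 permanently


GET = read, POST = create, PUT = update/replace, DELETE = remove
This operation is a removal.
DELETE


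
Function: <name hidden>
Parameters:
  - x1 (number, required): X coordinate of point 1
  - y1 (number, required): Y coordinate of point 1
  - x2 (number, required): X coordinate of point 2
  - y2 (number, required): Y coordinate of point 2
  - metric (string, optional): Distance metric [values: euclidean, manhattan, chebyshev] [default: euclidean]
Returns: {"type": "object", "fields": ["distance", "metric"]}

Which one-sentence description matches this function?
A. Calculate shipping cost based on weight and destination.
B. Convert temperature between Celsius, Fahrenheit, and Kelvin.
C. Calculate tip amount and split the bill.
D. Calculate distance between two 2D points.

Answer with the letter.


Parameters x1, y1, x2, y2, metric and return ["distance", "metric"] fit: Calculate distance between two 2D points.
D


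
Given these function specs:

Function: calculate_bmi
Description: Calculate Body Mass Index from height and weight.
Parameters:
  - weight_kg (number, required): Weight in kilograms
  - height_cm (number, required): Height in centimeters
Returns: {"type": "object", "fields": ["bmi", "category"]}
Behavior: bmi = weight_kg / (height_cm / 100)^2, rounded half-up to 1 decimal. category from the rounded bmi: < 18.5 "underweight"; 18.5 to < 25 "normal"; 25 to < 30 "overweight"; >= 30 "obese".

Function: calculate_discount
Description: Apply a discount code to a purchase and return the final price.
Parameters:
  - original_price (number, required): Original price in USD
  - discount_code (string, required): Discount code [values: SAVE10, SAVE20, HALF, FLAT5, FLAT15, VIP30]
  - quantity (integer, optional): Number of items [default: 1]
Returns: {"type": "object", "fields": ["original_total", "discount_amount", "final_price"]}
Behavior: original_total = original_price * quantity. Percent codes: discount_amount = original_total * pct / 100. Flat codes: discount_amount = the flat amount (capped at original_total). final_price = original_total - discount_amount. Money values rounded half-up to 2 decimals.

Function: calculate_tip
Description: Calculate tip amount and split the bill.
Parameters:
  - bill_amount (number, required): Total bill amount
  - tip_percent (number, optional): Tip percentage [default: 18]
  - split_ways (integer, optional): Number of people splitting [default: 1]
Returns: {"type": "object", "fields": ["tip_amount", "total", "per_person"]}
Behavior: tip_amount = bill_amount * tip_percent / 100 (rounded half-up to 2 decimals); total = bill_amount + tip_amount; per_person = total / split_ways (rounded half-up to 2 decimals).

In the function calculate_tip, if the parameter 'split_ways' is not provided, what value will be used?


The calculate_tip spec declares:
  - split_ways (integer, optional): Number of people splitting [default: 1]
Default:
1


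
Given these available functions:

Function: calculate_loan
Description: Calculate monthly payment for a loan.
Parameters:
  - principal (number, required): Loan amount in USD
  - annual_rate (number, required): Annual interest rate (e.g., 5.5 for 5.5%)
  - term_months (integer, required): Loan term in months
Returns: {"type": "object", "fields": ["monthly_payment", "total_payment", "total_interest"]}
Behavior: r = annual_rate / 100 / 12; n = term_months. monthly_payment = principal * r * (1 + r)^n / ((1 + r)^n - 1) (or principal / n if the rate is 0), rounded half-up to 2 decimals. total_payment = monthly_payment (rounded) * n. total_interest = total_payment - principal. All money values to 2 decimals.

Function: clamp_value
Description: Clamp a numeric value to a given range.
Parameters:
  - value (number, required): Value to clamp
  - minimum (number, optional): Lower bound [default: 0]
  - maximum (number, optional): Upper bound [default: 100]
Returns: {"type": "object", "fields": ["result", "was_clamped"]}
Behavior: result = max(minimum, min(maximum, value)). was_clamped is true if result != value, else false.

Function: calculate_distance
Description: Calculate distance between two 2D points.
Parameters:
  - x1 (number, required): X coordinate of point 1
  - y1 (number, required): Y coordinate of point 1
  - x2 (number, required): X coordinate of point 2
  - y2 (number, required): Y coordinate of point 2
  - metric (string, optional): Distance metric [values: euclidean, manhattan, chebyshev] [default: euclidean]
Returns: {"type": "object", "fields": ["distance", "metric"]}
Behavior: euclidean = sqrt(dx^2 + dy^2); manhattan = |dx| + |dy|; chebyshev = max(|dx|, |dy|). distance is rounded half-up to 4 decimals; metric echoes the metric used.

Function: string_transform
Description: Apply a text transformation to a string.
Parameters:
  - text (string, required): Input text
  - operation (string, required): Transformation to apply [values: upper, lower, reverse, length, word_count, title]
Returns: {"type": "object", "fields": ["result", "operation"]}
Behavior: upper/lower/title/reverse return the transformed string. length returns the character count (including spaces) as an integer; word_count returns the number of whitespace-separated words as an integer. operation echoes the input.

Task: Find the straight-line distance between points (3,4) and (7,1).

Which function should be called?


The task needs a function whose description is: Calculate distance between two 2D points.
calculate_distance


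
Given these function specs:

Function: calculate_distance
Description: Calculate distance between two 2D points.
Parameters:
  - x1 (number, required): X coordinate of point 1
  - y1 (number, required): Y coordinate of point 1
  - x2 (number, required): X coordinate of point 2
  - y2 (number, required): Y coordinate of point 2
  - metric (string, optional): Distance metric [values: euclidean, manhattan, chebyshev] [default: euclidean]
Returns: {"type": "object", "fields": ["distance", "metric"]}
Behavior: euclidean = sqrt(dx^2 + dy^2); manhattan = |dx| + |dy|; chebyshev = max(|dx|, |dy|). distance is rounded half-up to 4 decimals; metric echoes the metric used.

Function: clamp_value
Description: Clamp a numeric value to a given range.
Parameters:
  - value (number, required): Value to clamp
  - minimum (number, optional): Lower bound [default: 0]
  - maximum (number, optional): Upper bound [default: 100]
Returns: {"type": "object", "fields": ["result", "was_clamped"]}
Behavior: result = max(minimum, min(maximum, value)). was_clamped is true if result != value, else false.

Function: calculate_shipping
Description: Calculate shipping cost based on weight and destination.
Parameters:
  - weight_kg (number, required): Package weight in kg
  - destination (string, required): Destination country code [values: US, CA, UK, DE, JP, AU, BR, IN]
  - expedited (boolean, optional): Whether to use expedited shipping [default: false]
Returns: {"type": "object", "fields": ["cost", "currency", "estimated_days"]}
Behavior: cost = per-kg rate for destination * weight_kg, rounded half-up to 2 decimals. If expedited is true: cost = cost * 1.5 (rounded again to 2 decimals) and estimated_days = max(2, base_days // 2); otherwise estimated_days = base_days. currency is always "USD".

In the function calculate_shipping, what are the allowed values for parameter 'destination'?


The calculate_shipping spec declares:
  - destination (string, required): Destination country code [values: US, CA, UK, DE, JP, AU, BR, IN]
Allowed values:
US, CA, UK, DE, JP, AU, BR, IN


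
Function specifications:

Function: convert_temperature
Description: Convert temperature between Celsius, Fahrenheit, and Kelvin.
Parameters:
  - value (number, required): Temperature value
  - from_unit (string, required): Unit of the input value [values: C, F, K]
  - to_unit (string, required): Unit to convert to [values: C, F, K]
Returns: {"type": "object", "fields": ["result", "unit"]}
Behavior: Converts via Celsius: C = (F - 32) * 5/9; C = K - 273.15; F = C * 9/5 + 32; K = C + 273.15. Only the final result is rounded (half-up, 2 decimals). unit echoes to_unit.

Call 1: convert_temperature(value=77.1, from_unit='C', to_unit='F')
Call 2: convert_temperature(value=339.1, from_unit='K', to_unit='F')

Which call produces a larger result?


Call 1:
  Input already in C: 77.1
  To F: 77.1 * 9/5 + 32 = 170.78
  Round to 2 decimals: 170.78
  -> 170.78 F
Call 2:
  To C: 339.1 - 273.15 = 65.95
  To F: 65.95 * 9/5 + 32 = 150.71
  Round to 2 decimals: 150.71
  -> 150.71 F
Call 1 (170.78 F)


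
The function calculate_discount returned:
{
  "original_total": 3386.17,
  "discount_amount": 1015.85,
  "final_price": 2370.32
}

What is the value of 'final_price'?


2370.32


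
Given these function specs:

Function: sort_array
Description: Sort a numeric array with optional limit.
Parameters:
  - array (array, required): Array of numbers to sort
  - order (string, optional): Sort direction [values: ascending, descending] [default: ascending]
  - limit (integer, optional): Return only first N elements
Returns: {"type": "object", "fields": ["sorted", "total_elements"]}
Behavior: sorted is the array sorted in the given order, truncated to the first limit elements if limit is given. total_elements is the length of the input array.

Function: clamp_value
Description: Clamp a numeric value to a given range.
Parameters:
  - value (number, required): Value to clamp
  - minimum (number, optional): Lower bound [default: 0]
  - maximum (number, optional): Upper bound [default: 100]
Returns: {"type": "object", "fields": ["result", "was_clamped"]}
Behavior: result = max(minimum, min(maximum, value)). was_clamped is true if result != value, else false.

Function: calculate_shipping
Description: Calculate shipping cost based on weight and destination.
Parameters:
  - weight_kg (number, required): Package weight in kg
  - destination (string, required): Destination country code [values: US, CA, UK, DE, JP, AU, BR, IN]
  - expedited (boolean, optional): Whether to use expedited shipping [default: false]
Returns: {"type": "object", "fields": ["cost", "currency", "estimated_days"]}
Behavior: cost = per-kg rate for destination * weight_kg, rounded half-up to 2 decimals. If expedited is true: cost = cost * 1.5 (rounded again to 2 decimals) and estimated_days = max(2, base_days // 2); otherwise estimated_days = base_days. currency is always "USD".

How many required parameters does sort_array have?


Parameters of sort_array: array (required), order (optional), limit (optional)
Required count:
1
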